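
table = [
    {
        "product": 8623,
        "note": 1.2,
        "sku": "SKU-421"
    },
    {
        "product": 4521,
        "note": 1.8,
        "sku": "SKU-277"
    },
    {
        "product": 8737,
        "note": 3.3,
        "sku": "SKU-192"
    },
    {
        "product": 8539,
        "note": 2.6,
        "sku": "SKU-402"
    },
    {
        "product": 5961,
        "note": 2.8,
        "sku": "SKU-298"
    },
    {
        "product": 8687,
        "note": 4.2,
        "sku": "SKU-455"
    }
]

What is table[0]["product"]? 8623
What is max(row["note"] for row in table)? 4.2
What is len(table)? 6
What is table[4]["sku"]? "SKU-298"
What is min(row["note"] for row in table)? 1.2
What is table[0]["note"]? 1.2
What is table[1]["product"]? 4521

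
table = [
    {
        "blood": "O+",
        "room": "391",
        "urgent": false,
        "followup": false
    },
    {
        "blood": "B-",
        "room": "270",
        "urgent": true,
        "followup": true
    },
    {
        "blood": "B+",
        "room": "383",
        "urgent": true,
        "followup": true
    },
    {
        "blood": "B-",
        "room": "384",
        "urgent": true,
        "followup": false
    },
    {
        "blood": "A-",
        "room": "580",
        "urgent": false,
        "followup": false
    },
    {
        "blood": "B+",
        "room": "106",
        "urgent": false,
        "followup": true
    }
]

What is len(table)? 6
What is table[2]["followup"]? True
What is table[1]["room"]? "270"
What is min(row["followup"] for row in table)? False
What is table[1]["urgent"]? True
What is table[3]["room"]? "384"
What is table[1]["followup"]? True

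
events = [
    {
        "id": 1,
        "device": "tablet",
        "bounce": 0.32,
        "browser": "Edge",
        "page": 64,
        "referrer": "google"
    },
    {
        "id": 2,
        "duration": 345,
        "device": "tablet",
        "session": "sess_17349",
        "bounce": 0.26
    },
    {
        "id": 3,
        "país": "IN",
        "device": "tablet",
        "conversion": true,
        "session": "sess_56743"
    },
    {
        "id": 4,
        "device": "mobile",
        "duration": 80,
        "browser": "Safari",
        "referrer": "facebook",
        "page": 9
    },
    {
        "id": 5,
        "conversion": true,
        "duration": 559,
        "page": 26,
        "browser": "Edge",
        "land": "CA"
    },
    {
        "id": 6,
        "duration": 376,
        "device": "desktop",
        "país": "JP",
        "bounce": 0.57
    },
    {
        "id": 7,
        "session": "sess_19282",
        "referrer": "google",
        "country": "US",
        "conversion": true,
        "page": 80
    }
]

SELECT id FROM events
[1, 2, 3, 4, 5, 6, 7]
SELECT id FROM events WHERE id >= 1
[1, 2, 3, 4, 5, 6, 7]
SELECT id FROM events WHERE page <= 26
[4, 5]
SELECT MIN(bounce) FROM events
0.26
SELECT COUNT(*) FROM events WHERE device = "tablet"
3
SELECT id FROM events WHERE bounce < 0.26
[]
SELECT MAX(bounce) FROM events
0.57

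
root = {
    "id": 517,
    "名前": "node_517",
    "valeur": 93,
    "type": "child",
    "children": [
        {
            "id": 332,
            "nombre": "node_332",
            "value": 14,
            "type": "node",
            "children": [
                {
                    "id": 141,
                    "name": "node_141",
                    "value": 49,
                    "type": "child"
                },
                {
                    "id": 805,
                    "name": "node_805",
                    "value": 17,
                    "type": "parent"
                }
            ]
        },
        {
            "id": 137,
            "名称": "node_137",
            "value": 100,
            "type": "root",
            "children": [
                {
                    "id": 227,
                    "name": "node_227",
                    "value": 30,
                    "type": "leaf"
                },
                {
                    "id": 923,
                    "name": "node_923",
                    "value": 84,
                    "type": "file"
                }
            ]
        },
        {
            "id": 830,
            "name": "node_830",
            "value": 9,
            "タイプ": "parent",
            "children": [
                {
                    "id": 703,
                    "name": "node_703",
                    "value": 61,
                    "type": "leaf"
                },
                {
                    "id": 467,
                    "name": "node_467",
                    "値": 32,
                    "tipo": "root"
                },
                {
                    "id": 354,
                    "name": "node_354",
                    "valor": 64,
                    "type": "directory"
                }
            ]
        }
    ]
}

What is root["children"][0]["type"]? "node"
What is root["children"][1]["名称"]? "node_137"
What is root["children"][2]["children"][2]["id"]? 354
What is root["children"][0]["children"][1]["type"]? "parent"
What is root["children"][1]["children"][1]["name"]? "node_923"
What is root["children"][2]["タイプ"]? "parent"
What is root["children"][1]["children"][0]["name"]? "node_227"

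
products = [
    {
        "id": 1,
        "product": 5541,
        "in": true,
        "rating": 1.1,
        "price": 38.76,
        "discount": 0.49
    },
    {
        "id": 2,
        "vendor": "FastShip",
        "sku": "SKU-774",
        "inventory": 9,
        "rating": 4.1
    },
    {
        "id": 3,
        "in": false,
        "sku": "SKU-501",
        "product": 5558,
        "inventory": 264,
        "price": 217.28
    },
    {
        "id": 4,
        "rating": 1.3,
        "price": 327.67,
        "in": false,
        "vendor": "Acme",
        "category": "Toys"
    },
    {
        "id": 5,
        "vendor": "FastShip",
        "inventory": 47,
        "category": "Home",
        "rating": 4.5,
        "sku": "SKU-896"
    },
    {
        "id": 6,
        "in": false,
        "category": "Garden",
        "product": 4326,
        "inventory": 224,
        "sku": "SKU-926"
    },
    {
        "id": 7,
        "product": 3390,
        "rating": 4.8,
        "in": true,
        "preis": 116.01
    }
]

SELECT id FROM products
[1, 2, 3, 4, 5, 6, 7]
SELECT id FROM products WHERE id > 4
[5, 6, 7]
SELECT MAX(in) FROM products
True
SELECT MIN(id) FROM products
1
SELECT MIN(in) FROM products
False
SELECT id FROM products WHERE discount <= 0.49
[1]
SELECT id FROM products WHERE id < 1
[]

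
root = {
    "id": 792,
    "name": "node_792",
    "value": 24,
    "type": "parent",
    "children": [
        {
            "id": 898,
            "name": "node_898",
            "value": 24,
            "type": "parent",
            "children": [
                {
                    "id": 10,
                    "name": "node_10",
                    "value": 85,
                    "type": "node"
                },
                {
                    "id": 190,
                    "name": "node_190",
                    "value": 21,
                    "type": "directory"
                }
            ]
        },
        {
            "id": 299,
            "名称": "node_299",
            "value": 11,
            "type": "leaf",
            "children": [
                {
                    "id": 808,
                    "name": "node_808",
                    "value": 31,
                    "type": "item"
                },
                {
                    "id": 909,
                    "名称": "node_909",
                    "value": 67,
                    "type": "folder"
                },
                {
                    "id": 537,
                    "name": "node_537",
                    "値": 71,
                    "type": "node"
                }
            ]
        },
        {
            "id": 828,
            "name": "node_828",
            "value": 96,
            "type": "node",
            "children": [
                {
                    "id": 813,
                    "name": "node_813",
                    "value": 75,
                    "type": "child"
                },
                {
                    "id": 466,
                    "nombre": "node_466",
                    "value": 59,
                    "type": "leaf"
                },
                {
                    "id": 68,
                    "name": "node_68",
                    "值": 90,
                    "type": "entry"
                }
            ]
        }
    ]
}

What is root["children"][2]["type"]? "node"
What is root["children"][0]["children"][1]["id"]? 190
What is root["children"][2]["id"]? 828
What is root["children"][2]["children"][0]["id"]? 813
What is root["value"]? 24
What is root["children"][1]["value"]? 11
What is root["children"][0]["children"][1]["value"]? 21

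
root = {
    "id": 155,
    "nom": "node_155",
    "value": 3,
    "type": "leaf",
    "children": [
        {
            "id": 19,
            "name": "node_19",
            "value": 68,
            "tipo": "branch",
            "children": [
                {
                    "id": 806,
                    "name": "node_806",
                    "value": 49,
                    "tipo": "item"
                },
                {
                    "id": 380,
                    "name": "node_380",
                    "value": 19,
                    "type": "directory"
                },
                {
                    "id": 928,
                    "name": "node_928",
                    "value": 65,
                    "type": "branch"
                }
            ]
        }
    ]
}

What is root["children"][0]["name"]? "node_19"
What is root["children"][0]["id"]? 19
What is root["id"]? 155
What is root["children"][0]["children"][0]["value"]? 49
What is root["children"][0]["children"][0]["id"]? 806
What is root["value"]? 3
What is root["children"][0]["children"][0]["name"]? "node_806"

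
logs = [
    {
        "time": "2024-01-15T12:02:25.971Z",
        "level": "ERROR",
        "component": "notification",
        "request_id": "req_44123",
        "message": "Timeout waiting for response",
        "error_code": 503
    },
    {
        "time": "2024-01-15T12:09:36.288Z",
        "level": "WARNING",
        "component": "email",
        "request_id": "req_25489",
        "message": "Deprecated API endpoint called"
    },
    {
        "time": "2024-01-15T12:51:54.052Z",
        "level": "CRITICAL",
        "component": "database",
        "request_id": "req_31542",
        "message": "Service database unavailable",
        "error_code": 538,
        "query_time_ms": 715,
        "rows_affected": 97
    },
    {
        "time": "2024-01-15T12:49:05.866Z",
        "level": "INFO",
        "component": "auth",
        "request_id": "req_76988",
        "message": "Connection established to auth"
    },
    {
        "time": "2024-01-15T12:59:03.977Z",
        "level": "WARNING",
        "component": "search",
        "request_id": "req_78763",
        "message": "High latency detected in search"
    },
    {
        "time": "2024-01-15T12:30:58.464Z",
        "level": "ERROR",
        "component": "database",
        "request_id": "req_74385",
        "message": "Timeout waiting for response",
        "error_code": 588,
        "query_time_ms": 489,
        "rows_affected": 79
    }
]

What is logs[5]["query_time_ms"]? 489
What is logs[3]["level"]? "INFO"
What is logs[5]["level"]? "ERROR"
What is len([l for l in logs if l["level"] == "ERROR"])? 2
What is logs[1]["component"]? "email"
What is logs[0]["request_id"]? "req_44123"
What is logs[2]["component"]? "database"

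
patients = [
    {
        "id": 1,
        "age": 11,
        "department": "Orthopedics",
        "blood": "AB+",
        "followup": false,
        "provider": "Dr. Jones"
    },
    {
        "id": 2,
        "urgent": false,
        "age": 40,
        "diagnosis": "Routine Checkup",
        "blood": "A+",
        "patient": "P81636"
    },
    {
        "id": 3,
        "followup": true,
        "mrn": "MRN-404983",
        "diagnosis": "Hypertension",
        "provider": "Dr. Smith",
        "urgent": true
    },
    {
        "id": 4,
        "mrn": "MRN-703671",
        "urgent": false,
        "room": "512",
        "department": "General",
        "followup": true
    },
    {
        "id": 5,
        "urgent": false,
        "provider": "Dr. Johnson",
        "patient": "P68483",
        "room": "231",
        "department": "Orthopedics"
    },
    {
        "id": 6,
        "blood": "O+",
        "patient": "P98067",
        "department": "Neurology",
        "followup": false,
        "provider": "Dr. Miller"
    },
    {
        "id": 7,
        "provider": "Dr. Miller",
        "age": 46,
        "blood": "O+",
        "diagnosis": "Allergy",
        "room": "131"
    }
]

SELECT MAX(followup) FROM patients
True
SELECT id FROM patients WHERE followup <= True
[1, 3, 4, 6]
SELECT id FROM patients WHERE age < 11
[]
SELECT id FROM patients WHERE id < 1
[]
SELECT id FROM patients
[1, 2, 3, 4, 5, 6, 7]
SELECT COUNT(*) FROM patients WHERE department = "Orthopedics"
2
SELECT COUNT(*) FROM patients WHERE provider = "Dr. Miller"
2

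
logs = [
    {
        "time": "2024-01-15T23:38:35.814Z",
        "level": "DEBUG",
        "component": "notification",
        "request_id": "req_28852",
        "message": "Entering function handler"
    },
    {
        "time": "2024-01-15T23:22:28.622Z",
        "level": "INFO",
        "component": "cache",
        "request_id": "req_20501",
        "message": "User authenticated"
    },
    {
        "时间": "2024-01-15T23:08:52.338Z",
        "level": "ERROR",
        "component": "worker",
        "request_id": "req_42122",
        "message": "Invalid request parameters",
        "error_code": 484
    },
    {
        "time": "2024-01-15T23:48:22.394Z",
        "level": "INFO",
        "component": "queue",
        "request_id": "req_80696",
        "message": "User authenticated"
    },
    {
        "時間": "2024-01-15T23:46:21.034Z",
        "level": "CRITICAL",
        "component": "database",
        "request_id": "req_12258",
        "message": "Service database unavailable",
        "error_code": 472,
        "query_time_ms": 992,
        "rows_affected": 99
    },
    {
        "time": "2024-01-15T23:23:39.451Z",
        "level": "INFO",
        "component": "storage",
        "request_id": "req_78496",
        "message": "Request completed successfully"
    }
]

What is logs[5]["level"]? "INFO"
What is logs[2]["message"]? "Invalid request parameters"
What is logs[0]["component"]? "notification"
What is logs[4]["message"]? "Service database unavailable"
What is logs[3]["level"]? "INFO"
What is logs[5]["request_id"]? "req_78496"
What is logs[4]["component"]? "database"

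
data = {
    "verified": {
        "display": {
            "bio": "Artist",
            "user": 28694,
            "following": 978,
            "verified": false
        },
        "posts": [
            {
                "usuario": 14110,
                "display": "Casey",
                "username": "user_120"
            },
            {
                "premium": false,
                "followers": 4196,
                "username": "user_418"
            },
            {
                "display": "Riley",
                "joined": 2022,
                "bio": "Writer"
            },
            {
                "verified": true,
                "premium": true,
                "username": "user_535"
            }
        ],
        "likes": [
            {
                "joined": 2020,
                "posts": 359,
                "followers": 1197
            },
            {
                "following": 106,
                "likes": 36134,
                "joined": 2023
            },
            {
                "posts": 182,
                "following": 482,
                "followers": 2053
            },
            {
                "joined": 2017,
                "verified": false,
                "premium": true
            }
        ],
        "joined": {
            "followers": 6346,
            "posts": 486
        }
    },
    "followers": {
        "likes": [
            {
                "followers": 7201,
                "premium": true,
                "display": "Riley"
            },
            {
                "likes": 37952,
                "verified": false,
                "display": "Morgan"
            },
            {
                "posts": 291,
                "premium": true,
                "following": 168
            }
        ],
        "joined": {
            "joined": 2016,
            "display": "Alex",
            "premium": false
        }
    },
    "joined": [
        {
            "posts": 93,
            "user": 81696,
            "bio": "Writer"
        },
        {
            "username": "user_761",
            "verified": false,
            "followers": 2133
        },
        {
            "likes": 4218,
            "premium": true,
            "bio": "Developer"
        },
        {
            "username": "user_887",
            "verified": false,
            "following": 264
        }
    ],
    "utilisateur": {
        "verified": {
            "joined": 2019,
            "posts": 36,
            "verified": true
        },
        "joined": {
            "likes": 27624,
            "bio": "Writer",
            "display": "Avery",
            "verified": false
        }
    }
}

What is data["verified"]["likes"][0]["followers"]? 1197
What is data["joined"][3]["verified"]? False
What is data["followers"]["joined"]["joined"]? 2016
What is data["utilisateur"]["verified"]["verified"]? True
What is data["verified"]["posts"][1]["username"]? "user_418"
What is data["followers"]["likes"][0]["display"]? "Riley"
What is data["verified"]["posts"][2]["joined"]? 2022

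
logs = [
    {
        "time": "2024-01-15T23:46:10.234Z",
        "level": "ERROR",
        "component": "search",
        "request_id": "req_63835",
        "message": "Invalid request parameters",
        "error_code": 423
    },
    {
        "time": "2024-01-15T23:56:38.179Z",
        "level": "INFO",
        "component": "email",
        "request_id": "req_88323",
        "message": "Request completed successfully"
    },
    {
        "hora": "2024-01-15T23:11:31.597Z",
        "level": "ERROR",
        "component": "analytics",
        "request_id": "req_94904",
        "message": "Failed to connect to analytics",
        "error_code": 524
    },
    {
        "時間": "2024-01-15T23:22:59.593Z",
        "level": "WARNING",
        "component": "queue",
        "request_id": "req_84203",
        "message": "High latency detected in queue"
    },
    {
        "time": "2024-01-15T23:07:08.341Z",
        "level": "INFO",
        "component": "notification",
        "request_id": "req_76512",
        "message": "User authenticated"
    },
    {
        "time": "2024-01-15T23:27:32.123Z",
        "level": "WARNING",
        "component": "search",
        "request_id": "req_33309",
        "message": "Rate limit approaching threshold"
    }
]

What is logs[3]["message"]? "High latency detected in queue"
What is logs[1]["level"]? "INFO"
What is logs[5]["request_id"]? "req_33309"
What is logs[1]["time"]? "2024-01-15T23:56:38.179Z"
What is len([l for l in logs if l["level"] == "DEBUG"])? 0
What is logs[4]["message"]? "User authenticated"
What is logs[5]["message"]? "Rate limit approaching threshold"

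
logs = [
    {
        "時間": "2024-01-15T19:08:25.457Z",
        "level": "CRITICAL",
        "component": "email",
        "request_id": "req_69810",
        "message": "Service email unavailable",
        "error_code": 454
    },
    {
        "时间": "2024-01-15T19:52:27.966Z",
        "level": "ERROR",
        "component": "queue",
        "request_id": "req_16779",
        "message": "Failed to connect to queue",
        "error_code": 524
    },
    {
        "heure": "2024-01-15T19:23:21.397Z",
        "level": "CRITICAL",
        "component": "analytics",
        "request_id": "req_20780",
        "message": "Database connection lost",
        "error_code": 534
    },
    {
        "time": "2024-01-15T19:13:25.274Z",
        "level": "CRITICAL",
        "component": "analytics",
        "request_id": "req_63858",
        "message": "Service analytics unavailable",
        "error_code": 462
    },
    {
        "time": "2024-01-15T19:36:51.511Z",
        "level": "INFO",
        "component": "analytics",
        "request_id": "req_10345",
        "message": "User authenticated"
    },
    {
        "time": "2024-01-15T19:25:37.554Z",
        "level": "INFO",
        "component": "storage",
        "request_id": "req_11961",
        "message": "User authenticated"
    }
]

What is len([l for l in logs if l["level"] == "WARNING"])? 0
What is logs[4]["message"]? "User authenticated"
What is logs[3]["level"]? "CRITICAL"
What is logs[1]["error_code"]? 524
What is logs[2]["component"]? "analytics"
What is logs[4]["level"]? "INFO"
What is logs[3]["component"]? "analytics"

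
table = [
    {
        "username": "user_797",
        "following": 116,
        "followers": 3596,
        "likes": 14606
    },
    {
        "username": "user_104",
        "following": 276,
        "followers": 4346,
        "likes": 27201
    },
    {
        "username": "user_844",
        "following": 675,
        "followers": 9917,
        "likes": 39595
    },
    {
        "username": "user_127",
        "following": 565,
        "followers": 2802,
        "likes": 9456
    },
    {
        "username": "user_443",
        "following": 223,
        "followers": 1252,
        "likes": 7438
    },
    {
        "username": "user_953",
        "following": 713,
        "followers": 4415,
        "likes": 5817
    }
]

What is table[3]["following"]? 565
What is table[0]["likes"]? 14606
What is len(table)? 6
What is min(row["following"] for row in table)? 116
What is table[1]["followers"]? 4346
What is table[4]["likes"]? 7438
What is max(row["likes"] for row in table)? 39595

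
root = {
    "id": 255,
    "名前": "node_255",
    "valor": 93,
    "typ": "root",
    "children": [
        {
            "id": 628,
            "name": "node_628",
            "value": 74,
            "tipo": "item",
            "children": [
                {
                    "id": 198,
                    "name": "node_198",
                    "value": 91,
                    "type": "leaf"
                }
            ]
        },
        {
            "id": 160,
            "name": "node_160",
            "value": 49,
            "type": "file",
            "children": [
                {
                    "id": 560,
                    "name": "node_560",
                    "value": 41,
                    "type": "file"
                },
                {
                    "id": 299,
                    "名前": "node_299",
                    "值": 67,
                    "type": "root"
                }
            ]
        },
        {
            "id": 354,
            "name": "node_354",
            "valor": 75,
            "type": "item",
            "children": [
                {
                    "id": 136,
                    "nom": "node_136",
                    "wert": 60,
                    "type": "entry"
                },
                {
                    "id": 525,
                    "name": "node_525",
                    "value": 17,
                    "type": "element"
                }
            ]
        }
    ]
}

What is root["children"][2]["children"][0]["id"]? 136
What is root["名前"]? "node_255"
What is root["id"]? 255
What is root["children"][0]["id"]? 628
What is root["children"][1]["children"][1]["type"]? "root"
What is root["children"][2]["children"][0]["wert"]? 60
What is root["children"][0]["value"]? 74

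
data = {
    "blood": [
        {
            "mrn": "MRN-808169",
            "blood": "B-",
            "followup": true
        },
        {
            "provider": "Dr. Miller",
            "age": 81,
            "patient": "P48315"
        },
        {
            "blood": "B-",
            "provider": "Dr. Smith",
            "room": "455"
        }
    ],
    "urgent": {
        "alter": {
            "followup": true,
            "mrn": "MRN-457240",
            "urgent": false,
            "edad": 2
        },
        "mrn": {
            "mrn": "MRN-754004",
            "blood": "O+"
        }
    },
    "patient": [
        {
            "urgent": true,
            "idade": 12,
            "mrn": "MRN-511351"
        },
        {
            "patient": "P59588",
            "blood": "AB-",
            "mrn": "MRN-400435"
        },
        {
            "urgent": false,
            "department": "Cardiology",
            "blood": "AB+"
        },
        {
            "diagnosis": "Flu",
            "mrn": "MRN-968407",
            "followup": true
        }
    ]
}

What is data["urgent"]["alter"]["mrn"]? "MRN-457240"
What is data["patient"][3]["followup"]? True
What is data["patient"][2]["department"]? "Cardiology"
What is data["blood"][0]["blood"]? "B-"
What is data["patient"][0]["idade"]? 12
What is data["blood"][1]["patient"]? "P48315"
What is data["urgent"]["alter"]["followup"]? True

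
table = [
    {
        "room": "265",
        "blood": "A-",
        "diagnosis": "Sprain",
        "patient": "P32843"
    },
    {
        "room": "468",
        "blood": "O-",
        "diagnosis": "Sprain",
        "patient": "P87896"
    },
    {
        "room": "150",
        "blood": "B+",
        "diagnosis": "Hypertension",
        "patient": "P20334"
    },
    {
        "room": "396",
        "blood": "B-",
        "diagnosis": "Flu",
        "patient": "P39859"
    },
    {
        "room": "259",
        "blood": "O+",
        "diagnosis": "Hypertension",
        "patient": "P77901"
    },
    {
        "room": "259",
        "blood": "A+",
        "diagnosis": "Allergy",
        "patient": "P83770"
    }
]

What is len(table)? 6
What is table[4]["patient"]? "P77901"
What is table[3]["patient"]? "P39859"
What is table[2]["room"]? "150"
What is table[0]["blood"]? "A-"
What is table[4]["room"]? "259"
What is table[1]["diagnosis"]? "Sprain"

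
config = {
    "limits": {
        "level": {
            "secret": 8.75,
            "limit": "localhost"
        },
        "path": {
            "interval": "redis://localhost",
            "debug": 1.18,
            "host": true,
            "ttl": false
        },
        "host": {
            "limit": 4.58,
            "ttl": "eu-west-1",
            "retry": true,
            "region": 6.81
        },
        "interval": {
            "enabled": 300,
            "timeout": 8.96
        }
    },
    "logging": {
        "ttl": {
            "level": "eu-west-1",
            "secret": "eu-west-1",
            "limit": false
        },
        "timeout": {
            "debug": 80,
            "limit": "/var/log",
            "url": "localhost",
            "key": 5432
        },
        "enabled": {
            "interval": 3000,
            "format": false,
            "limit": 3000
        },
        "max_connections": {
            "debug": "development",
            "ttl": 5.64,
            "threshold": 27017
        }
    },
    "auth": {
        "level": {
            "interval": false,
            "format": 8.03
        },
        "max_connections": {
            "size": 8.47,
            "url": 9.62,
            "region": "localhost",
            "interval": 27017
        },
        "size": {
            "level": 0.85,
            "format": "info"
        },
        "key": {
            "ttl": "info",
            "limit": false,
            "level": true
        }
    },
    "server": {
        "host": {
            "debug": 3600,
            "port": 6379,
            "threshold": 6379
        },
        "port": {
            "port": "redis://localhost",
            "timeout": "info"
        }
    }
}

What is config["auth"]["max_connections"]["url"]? 9.62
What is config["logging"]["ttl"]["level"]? "eu-west-1"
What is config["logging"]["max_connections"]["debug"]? "development"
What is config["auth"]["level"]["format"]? 8.03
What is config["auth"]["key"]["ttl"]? "info"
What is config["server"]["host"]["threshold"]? 6379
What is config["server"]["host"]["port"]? 6379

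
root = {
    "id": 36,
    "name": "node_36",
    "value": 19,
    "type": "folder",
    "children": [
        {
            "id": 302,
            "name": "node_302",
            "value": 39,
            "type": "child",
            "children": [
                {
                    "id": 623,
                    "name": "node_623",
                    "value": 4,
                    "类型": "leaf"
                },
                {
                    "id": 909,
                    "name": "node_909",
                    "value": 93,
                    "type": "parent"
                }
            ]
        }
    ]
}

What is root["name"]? "node_36"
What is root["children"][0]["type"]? "child"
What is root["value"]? 19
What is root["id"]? 36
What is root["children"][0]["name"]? "node_302"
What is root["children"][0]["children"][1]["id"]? 909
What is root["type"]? "folder"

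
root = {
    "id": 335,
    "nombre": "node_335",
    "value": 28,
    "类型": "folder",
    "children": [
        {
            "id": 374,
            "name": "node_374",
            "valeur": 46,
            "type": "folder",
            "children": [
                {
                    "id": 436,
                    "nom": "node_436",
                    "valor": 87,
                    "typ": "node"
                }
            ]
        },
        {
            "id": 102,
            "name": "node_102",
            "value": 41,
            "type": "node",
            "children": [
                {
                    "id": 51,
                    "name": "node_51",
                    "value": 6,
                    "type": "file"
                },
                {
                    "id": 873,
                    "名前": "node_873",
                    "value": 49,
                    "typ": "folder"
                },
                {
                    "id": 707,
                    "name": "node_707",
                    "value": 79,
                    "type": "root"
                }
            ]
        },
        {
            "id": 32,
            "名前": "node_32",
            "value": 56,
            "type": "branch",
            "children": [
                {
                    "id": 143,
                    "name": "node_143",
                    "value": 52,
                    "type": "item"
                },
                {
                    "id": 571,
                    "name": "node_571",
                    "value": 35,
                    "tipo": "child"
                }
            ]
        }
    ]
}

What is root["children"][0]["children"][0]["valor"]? 87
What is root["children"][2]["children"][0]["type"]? "item"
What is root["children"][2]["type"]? "branch"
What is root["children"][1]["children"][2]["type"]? "root"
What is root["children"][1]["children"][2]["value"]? 79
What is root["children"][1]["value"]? 41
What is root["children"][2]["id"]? 32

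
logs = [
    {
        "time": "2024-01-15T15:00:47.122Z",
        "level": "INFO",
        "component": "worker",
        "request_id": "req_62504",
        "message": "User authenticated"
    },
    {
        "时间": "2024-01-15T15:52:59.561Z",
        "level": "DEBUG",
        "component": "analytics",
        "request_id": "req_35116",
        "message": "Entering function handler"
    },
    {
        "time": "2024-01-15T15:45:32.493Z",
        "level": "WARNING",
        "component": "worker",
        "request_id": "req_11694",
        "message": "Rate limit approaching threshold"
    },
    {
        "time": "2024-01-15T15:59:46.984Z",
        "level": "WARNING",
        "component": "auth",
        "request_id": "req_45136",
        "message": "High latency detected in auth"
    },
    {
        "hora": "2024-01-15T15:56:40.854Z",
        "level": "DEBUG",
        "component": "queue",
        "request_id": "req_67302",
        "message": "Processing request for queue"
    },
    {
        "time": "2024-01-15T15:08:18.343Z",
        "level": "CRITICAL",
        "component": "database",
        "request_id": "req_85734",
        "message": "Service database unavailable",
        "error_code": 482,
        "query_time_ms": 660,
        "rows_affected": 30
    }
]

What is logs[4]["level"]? "DEBUG"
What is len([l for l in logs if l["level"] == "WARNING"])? 2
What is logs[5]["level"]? "CRITICAL"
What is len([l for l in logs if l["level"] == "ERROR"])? 0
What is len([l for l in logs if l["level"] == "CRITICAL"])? 1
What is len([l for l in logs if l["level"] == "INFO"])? 1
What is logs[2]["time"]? "2024-01-15T15:45:32.493Z"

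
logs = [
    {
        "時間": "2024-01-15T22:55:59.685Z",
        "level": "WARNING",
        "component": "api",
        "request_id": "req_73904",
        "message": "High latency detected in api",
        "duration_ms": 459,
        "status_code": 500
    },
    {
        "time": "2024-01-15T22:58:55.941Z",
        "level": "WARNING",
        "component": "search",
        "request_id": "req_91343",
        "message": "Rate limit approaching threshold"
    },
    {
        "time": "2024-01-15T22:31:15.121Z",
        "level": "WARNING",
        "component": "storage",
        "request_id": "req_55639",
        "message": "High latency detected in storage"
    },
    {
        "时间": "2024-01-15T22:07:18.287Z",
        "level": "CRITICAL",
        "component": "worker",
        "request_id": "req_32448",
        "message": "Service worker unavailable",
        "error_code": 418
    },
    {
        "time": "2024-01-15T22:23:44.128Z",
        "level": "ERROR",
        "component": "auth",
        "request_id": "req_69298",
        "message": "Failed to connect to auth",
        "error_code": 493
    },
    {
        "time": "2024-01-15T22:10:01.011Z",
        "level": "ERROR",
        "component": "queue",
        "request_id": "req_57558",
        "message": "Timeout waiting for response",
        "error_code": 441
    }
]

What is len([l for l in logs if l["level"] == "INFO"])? 0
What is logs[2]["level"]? "WARNING"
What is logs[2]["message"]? "High latency detected in storage"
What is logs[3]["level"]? "CRITICAL"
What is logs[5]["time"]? "2024-01-15T22:10:01.011Z"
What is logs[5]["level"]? "ERROR"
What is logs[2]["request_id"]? "req_55639"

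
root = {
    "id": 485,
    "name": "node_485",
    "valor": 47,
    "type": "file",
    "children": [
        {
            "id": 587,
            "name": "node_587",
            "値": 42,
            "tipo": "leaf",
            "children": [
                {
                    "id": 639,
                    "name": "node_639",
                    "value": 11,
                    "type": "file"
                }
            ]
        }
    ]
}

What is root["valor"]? 47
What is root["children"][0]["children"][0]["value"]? 11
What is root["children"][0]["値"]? 42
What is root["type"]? "file"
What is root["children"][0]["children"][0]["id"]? 639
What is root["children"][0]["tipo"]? "leaf"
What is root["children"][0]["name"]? "node_587"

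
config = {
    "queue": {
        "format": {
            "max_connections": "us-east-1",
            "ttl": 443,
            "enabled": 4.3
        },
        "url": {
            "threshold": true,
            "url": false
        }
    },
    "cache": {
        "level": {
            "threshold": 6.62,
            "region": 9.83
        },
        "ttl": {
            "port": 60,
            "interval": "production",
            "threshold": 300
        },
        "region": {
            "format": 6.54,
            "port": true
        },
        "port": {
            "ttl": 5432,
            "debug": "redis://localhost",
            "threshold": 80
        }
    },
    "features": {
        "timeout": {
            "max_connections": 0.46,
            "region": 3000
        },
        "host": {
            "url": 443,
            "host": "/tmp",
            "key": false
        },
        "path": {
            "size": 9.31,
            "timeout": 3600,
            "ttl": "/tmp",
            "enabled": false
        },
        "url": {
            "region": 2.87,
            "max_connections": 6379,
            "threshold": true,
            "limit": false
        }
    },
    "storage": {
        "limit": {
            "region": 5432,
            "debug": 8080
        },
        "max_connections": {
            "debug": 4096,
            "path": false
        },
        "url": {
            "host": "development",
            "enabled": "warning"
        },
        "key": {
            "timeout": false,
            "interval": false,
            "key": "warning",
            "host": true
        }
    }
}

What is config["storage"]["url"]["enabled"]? "warning"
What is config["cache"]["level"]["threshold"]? 6.62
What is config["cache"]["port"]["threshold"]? 80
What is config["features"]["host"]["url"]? 443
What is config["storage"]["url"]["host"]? "development"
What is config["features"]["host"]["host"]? "/tmp"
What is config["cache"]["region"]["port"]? True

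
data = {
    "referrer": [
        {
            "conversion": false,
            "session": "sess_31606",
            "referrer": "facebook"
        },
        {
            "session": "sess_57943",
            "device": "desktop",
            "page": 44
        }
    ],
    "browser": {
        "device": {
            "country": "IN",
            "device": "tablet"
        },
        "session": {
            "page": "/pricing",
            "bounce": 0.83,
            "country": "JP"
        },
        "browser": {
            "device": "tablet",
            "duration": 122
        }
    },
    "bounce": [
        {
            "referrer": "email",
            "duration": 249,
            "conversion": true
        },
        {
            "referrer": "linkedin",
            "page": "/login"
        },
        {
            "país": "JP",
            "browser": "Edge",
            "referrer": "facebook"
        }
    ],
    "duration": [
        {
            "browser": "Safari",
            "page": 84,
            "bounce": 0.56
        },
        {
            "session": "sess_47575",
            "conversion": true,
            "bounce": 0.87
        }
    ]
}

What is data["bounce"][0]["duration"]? 249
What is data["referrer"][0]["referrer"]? "facebook"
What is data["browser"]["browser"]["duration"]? 122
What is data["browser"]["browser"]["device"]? "tablet"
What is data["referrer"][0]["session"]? "sess_31606"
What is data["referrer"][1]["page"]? 44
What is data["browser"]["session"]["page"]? "/pricing"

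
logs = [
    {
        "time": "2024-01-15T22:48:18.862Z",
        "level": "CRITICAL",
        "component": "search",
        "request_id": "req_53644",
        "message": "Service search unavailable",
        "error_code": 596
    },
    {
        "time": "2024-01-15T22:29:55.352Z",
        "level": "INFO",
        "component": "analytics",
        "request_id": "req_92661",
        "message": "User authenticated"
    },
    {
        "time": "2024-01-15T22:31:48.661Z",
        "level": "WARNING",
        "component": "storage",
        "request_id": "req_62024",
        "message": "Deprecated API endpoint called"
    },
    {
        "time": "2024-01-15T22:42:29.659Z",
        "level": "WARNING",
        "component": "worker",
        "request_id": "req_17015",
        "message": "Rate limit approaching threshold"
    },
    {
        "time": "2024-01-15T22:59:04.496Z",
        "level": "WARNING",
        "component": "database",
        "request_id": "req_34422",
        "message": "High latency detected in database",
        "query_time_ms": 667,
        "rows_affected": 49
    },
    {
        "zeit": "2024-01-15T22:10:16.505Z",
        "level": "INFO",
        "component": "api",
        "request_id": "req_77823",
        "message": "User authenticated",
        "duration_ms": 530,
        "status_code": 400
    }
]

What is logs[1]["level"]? "INFO"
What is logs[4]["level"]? "WARNING"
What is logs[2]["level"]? "WARNING"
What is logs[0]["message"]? "Service search unavailable"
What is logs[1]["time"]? "2024-01-15T22:29:55.352Z"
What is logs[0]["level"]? "CRITICAL"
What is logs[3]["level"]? "WARNING"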